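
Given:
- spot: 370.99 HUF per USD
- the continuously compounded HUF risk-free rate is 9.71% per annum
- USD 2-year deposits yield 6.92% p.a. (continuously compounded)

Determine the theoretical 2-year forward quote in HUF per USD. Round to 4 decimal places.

392.2797

T = 2 years.
HUF accumulates by e^(0.0971×2) = 1.214339126.
USD accumulates by e^(0.0692×2) = 1.148434832.
So F = 370.99 × 1.214339126 / 1.148434832 = 392.279701 (HUF/USD).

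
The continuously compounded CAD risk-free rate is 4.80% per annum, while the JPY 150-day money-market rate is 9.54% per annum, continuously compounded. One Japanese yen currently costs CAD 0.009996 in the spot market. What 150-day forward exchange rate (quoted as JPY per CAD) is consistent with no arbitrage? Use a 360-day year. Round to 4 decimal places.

T = 150/360 years.
CAD accumulates by e^(0.0480×150/360) = 1.02020134.
Growth of 1 JPY over T: e^(0.0954×150/360) = 1.040550604.
CIP: F = S · (grow CAD)/(grow JPY) = 0.009996 × 1.02020134/1.040550604 = 0.00980051576 CAD per JPY.
Quoted the other way: 1/0.00980051576 = 102.0354 JPY per CAD.

102.0354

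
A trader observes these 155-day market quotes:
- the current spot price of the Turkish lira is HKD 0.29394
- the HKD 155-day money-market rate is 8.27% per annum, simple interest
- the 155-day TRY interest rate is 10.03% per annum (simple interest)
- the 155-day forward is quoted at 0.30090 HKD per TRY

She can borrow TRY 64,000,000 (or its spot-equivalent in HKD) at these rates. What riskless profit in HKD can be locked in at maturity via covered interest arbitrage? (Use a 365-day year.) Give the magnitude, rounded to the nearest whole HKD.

T = 155/365 years.
Invest the TRY and cover forward: 64,000,000 × 1.0425931507 × 0.30090 = HKD 20,077,841.86.
Convert at spot and invest in HKD: 64,000,000 × 0.29394 × 1.0351191781 = HKD 19,472,827.60.
The quoted forward overvalues TRY, so borrow HKD, buy TRY at spot, deposit the TRY at 10.03%, and sell the proceeds forward at 0.30090.
Profit = 20,077,841.86 − 19,472,827.60 = HKD 605,014.

HKD 605,014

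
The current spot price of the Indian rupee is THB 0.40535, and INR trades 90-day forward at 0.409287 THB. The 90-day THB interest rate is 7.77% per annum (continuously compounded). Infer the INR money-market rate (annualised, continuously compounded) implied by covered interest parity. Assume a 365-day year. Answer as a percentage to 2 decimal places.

T = 90/365 years.
F/S = 0.409287/0.40535 = 1.0097126 = (growth of THB) / (growth of INR).
THB growth factor: e^(0.0777×90/365) = 1.0193436.
That pins the INR growth at 1.0095384.
r = ln(1.0095384)/(90/365) = 0.038500 → 3.85%.

3.85%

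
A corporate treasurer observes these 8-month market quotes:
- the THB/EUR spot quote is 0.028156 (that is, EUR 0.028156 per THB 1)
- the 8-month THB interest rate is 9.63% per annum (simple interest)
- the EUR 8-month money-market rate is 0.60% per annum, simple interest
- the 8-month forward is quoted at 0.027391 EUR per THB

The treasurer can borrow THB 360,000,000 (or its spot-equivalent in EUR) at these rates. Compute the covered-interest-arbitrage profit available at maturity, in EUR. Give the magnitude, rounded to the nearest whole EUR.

EUR 317,116

T = 8/12 years.
Keep in THB, deliver into the forward: 360,000,000·1.064200·0.027391 = EUR 10,493,820.79.
Swap to EUR now, deposit: 360,000,000·0.028156·1.004000 = EUR 10,176,704.64.
The quoted forward overvalues THB, so borrow EUR, buy THB at spot, deposit the THB at 9.63%, and sell the proceeds forward at 0.027391.
Profit = 10,493,820.79 − 10,176,704.64 = EUR 317,116.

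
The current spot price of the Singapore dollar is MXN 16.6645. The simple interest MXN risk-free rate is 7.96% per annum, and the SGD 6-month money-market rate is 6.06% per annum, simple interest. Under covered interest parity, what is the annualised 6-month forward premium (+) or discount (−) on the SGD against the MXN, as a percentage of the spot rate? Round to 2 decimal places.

+1.84%

T = 6/12 years.
F = S · g_MXN/g_SGD = 16.6645 × 1.039800/1.030300 = 16.8181569.
Annualised premium = (F − S)/S × (1/T) = (16.8181569 − 16.6645)/16.6645 ÷ (6/12) = 1.84%.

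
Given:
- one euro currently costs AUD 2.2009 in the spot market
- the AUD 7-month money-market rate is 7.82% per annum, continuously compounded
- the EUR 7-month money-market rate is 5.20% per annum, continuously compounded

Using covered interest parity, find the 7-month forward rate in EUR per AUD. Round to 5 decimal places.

0.44747

T = 7/12 years.
Growth of 1 AUD over T: e^(0.0782×7/12) = 1.0466731.
EUR growth factor: e^(0.0520×7/12) = 1.0307981.
Forward (AUD per EUR) = 2.2009 × 1.0466731 / 1.0307981 = 2.234795.
Invert for EUR per AUD: 1 / 2.234795 = 0.44747.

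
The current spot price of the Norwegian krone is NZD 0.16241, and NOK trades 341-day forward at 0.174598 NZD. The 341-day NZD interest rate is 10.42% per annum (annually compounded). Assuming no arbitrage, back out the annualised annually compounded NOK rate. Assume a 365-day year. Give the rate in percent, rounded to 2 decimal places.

2.19%

T = 341/365 years.
By CIP, F/S equals the NZD-to-NOK growth ratio: 0.174598/0.16241 = 1.0750446.
NZD growth factor: (1 + 0.1042)^(341/365) = 1.0970267.
Hence g_NOK = 1.0204476.
Annualise: 1.0204476^(365/341) − 1 = 0.021902 = 2.19%.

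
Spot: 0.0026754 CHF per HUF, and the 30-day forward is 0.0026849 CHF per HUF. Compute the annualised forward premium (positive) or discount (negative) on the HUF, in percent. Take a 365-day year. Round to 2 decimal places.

+4.32%

T = 30/365 years.
(F − S)/S = (0.0026849 − 0.0026754)/0.0026754 = 0.0035509.
Annualise by dividing by T: 0.0035509 / (30/365) = 0.043203 → 4.32%.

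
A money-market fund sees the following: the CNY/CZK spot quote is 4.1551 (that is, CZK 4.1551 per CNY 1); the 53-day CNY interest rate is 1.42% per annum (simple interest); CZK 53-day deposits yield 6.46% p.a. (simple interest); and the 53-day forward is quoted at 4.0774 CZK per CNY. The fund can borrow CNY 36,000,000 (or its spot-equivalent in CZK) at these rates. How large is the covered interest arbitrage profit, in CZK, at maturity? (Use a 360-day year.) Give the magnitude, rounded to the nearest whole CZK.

T = 53/360 years.
Invest the CNY and cover forward: 36,000,000 × 1.00209055556 × 4.0774 = CZK 147,093,265.12.
Convert at spot and invest in CZK: 36,000,000 × 4.1551 × 1.00951055556 = CZK 151,006,223.14.
The quoted forward undervalues CNY, so borrow CNY, convert to CZK at spot, deposit the CZK at 6.46%, and buy CNY forward at 4.0774 to cover the loan.
The gap between the two covered legs is CZK 3,912,958.

CZK 3,912,958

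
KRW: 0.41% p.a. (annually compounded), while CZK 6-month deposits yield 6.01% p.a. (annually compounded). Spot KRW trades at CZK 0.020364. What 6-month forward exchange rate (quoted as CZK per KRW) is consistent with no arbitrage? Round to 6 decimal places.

0.020924

T = 6/12 years.
CZK growth factor: (1 + 0.0601)^(6/12) = 1.0296116.
Growth of 1 KRW over T: (1 + 0.0041)^(6/12) = 1.0020479.
Forward (CZK per KRW) = 0.020364 × 1.0296116 / 1.0020479 = 0.02092416.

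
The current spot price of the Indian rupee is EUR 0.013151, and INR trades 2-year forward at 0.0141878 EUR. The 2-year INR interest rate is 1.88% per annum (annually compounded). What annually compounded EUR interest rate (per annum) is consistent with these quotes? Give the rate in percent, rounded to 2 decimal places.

T = 2 years.
F/S = 0.0141878/0.013151 = 1.0788381 = (growth of EUR) / (growth of INR).
INR growth factor: (1 + 0.0188)^2 = 1.0379534.
Hence g_EUR = 1.1197837.
Annualise: 1.1197837^(1/2) − 1 = 0.058198 = 5.82%.

5.82%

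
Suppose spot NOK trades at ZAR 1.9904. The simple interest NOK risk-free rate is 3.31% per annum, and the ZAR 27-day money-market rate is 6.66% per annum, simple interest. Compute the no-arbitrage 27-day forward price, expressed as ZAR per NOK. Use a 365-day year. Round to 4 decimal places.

1.9953

T = 27/365 years.
ZAR growth factor: 1 + 0.0666×27/365 = 1.0049266.
NOK accumulates by 1 + 0.0331×27/365 = 1.0024485.
CIP: F = S · (grow ZAR)/(grow NOK) = 1.9904 × 1.0049266/1.0024485 = 1.995320 ZAR per NOK.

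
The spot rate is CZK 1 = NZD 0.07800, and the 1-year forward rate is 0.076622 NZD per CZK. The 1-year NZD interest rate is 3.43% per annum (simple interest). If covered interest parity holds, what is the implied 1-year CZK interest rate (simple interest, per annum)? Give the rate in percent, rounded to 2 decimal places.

T = 1 year.
F/S = 0.076622/0.078 = 0.9823333 = (growth of NZD) / (growth of CZK).
NZD growth factor: 1 + 0.0343×1 = 1.034300.
So the CZK growth factor = 1.0529013.
(1.0529013 − 1)/T = 0.052901, i.e. 5.29%.

5.29%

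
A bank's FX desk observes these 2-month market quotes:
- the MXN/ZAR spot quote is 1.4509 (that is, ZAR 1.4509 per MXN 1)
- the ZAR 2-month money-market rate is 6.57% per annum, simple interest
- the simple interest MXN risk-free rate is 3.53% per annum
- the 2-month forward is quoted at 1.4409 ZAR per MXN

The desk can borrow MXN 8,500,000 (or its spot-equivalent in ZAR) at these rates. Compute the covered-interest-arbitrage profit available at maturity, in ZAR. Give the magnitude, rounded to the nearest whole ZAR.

T = 2/12 years.
Route A — deposit MXN, sell forward: 8,500,000 × 1.0058833333 × 1.4409 = ZAR 12,319,707.01.
Route B — convert at spot, deposit ZAR: 8,500,000 × 1.4509 × 1.010950 = ZAR 12,467,692.52.
The quoted forward undervalues MXN, so borrow MXN, convert to ZAR at spot, deposit the ZAR at 6.57%, and buy MXN forward at 1.4409 to cover the loan.
Arbitrage profit = |12,319,707.01 − 12,467,692.52| = ZAR 147,986.

ZAR 147,986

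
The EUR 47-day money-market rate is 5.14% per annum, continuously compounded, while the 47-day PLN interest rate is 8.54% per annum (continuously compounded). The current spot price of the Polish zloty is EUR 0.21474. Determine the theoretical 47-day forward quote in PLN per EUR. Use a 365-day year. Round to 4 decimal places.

T = 47/365 years.
EUR growth factor: e^(0.0514×47/365) = 1.0066406.
Growth of 1 PLN over T: e^(0.0854×47/365) = 1.0110574.
Forward (EUR per PLN) = 0.21474 × 1.0066406 / 1.0110574 = 0.2138019.
Quoted the other way: 1/0.2138019 = 4.6772 PLN per EUR.

4.6772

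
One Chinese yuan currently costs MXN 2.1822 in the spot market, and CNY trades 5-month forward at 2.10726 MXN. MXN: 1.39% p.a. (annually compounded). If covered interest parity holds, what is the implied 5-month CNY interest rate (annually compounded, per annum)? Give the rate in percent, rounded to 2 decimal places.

T = 5/12 years.
By CIP, F/S equals the MXN-to-CNY growth ratio: 2.10726/2.1822 = 0.9656585.
MXN growth factor: (1 + 0.0139)^(5/12) = 1.0057684.
Hence g_CNY = 1.0415363.
Annualise: 1.0415363^(12/5) − 1 = 0.102602 = 10.26%.

10.26%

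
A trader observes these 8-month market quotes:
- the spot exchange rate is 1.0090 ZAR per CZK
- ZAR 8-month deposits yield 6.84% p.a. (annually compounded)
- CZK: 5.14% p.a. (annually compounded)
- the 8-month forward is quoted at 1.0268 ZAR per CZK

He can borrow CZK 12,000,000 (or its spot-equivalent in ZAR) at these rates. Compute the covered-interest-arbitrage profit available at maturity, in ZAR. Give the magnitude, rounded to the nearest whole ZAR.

ZAR 86,269

T = 8/12 years.
Route A — deposit CZK, sell forward: 12,000,000 × 1.0339796271 × 1.0268 = ZAR 12,740,283.37.
Route B — convert at spot, deposit ZAR: 12,000,000 × 1.0090 × 1.04509536 = ZAR 12,654,014.62.
The quoted forward overvalues CZK, so borrow ZAR, buy CZK at spot, deposit the CZK at 5.14%, and sell the proceeds forward at 1.0268.
Profit = 12,740,283.37 − 12,654,014.62 = ZAR 86,269.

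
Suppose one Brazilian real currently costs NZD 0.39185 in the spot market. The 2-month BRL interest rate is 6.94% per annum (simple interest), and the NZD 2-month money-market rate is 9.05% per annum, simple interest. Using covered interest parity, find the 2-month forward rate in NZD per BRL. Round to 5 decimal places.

0.39321

T = 2/12 years.
NZD accumulates by 1 + 0.0905×2/12 = 1.0150833.
BRL accumulates by 1 + 0.0694×2/12 = 1.0115667.
CIP: F = S · (grow NZD)/(grow BRL) = 0.39185 × 1.0150833/1.0115667 = 0.3932122 NZD per BRL.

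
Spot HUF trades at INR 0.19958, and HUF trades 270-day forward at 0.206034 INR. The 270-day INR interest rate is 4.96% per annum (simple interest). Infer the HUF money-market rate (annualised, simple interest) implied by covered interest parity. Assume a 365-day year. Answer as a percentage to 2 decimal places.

T = 270/365 years.
By CIP, F/S equals the INR-to-HUF growth ratio: 0.206034/0.19958 = 1.0323379.
INR growth factor: 1 + 0.0496×270/365 = 1.0366904.
That pins the HUF growth at 1.0042162.
r = (1.0042162 − 1)/(270/365) = 0.005700 → 0.57%.

0.57%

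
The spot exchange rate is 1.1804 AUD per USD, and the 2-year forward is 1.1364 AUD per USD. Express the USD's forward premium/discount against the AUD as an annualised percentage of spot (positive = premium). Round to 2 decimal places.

-1.86%

T = 2 years.
USD trades forward at -3.72755% vs spot over the period.
Annualise by dividing by T: -0.0372755 / 2 = -0.018638 → -1.86%.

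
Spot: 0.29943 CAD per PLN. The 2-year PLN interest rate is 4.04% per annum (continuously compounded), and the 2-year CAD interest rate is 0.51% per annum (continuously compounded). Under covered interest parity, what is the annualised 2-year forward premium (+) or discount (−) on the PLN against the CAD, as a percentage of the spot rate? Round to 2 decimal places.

T = 2 years.
F = S · g_CAD/g_PLN = 0.29943 × 1.0102522/1.084154 = 0.27901923.
Annualised premium = (F − S)/S × (1/T) = (0.27901923 − 0.29943)/0.29943 ÷ 2 = -3.41%.

-3.41%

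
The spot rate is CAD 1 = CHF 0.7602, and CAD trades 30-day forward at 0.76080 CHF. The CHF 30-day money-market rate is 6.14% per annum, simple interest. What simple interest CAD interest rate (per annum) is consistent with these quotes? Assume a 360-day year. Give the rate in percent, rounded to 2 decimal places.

5.19%

T = 30/360 years.
By CIP, F/S equals the CHF-to-CAD growth ratio: 0.7608/0.7602 = 1.0007893.
CHF growth factor: 1 + 0.0614×30/360 = 1.0051167.
So the CAD growth factor = 1.004324.
r = (1.004324 − 1)/(30/360) = 0.051888 → 5.19%.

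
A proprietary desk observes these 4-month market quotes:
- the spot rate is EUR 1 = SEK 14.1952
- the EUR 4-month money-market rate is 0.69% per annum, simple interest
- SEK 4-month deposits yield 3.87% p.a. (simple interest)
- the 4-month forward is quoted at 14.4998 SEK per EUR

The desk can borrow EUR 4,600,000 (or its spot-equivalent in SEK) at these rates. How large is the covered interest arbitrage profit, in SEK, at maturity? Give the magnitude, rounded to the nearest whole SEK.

T = 4/12 years.
Route A — deposit EUR, sell forward: 4,600,000 × 1.002300 × 14.4998 = SEK 66,852,487.88.
Route B — convert at spot, deposit SEK: 4,600,000 × 14.1952 × 1.012900 = SEK 66,140,263.17.
The quoted forward overvalues EUR, so borrow SEK, buy EUR at spot, deposit the EUR at 0.69%, and sell the proceeds forward at 14.4998.
Profit = 66,852,487.88 − 66,140,263.17 = SEK 712,225.

SEK 712,225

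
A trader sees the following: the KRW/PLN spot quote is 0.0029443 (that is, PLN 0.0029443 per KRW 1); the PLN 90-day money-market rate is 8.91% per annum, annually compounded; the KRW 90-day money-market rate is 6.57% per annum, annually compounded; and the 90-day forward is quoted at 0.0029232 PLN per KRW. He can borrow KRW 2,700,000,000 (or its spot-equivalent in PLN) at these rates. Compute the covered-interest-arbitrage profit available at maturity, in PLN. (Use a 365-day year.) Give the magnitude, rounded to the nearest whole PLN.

T = 90/365 years.
Keep in KRW, deliver into the forward: 2,700,000,000·1.015813783·0.0029232 = PLN 8,017,452.50.
Swap to PLN now, deposit: 2,700,000,000·0.0029443·1.021268637 = PLN 8,118,687.37.
The quoted forward undervalues KRW, so borrow KRW, convert to PLN at spot, deposit the PLN at 8.91%, and buy KRW forward at 0.0029232 to cover the loan.
The gap between the two covered legs is PLN 101,235.

PLN 101,235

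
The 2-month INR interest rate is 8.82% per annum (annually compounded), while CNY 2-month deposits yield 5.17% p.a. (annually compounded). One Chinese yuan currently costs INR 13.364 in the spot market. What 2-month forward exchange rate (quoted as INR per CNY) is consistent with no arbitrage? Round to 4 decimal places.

13.4402

T = 2/12 years.
INR growth factor: (1 + 0.0882)^(2/12) = 1.01418719.
CNY growth factor: (1 + 0.0517)^(2/12) = 1.00843671.
So F = 13.364 × 1.01418719 / 1.00843671 = 13.440206 (INR/CNY).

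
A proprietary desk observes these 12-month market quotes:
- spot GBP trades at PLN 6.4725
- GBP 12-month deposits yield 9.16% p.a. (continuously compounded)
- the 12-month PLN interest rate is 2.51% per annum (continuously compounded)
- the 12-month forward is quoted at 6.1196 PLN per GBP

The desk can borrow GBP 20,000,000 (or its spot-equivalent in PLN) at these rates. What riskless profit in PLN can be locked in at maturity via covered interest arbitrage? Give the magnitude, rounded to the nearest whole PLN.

T = 1 year.
Keep in GBP, deliver into the forward: 20,000,000·1.09592636385·6.1196 = PLN 134,132,619.52.
Swap to PLN now, deposit: 20,000,000·6.4725·1.02541765716 = PLN 132,740,315.72.
The quoted forward overvalues GBP, so borrow PLN, buy GBP at spot, deposit the GBP at 9.16%, and sell the proceeds forward at 6.1196.
Profit = 134,132,619.52 − 132,740,315.72 = PLN 1,392,304.

PLN 1,392,304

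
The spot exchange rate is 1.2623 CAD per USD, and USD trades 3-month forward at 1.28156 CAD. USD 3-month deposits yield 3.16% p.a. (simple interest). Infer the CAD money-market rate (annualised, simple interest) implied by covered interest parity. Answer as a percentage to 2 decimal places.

9.31%

T = 3/12 years.
F/S = 1.28156/1.2623 = 1.0152579 = (growth of CAD) / (growth of USD).
The USD side grows by 1 + 0.0316×3/12 = 1.007900.
That pins the CAD growth at 1.0232784.
r = (1.0232784 − 1)/(3/12) = 0.093114 → 9.31%.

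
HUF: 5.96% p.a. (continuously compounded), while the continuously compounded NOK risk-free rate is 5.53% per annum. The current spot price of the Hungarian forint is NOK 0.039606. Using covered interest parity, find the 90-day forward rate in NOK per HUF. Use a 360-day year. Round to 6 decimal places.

T = 90/360 years.
NOK growth factor: e^(0.0553×90/360) = 1.013921.
HUF accumulates by e^(0.0596×90/360) = 1.0150116.
CIP: F = S · (grow NOK)/(grow HUF) = 0.039606 × 1.013921/1.0150116 = 0.03956344 NOK per HUF.

0.039563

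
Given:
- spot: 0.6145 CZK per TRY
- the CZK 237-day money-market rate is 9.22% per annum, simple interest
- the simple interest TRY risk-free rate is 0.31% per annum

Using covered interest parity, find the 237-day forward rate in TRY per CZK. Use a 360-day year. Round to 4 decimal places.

1.5373

T = 237/360 years.
CZK accumulates by 1 + 0.0922×237/360 = 1.0606983.
TRY accumulates by 1 + 0.0031×237/360 = 1.0020408.
CIP: F = S · (grow CZK)/(grow TRY) = 0.6145 × 1.0606983/1.0020408 = 0.6504716 CZK per TRY.
Invert for TRY per CZK: 1 / 0.6504716 = 1.5373.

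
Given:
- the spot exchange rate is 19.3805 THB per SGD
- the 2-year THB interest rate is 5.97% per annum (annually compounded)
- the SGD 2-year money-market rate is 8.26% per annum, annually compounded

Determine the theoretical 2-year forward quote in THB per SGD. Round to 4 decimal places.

18.5693

T = 2 years.
THB accumulates by (1 + 0.0597)^2 = 1.12296409.
Growth of 1 SGD over T: (1 + 0.0826)^2 = 1.17202276.
CIP: F = S · (grow THB)/(grow SGD) = 19.3805 × 1.12296409/1.17202276 = 18.569269 THB per SGD.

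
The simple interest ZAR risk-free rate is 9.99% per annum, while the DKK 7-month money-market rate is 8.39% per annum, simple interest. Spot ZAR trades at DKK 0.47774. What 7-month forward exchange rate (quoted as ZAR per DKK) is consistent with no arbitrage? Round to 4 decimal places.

2.1118

T = 7/12 years.
Growth of 1 DKK over T: 1 + 0.0839×7/12 = 1.0489417.
ZAR accumulates by 1 + 0.0999×7/12 = 1.058275.
Forward (DKK per ZAR) = 0.47774 × 1.0489417 / 1.058275 = 0.4735266.
Invert for ZAR per DKK: 1 / 0.4735266 = 2.1118.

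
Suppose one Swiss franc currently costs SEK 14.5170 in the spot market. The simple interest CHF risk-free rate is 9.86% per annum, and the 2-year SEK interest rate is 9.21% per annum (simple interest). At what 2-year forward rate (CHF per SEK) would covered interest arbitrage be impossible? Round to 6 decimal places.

T = 2 years.
SEK accumulates by 1 + 0.0921×2 = 1.184200.
CHF growth factor: 1 + 0.0986×2 = 1.197200.
CIP: F = S · (grow SEK)/(grow CHF) = 14.517 × 1.184200/1.197200 = 14.35936 SEK per CHF.
Invert for CHF per SEK: 1 / 14.35936 = 0.069641.

0.069641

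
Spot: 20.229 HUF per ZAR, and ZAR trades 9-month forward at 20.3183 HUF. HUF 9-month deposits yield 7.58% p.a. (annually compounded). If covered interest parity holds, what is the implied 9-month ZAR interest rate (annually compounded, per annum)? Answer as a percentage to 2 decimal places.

6.95%

T = 9/12 years.
By CIP, F/S equals the HUF-to-ZAR growth ratio: 20.3183/20.229 = 1.0044145.
HUF growth factor: (1 + 0.0758)^(9/12) = 1.0563277.
So the ZAR growth factor = 1.051685.
Annualise: 1.051685^(12/9) − 1 = 0.069500 = 6.95%.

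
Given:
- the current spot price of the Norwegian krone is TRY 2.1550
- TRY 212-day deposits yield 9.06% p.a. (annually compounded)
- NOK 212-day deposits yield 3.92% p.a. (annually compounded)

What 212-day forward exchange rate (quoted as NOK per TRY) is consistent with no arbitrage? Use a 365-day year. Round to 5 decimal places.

0.45121

T = 212/365 years.
TRY growth factor: (1 + 0.0906)^(212/365) = 1.0516638.
Growth of 1 NOK over T: (1 + 0.0392)^(212/365) = 1.0225845.
CIP: F = S · (grow TRY)/(grow NOK) = 2.155 × 1.0516638/1.0225845 = 2.216282 TRY per NOK.
Quoted the other way: 1/2.216282 = 0.45121 NOK per TRY.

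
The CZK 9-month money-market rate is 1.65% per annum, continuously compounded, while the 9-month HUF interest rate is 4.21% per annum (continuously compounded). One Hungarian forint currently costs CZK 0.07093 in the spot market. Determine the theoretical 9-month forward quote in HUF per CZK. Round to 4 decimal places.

14.3717

T = 9/12 years.
CZK accumulates by e^(0.0165×9/12) = 1.01245189.
Growth of 1 HUF over T: e^(0.0421×9/12) = 1.03207878.
CIP: F = S · (grow CZK)/(grow HUF) = 0.07093 × 1.01245189/1.03207878 = 0.069581135 CZK per HUF.
Invert for HUF per CZK: 1 / 0.069581135 = 14.3717.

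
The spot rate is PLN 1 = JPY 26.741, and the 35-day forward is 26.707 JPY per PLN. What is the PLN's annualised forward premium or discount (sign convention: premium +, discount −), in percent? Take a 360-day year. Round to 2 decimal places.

-1.31%

T = 35/360 years.
PLN trades forward at -0.12715% vs spot over the period.
Annualise by dividing by T: -0.0012715 / (35/360) = -0.013078 → -1.31%.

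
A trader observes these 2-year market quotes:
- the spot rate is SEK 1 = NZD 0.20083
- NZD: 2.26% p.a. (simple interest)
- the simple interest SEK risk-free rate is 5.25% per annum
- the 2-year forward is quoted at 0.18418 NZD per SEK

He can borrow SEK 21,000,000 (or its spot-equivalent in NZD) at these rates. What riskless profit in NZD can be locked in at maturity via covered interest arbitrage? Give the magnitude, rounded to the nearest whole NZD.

T = 2 years.
Invest the SEK and cover forward: 21,000,000 × 1.105000 × 0.18418 = NZD 4,273,896.90.
Convert at spot and invest in NZD: 21,000,000 × 0.20083 × 1.045200 = NZD 4,408,057.84.
The quoted forward undervalues SEK, so borrow SEK, convert to NZD at spot, deposit the NZD at 2.26%, and buy SEK forward at 0.18418 to cover the loan.
Arbitrage profit = |4,273,896.90 − 4,408,057.84| = NZD 134,161.

NZD 134,161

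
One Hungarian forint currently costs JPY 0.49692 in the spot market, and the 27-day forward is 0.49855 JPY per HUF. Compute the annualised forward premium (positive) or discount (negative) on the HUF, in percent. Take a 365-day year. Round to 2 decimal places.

+4.43%

T = 27/365 years.
Period premium: (0.49855 − 0.49692)/0.49692 = 0.0032802.
Annualise by dividing by T: 0.0032802 / (27/365) = 0.044343 → 4.43%.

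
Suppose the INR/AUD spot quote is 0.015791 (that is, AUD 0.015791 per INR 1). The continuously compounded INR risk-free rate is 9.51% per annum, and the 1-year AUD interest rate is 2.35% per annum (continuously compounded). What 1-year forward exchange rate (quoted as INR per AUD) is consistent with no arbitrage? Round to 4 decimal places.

68.0277

T = 1 year.
AUD growth factor: e^(0.0235×1) = 1.0237783.
INR accumulates by e^(0.0951×1) = 1.09976883.
So F = 0.015791 × 1.0237783 / 1.09976883 = 0.014699892 (AUD/INR).
Invert for INR per AUD: 1 / 0.014699892 = 68.0277.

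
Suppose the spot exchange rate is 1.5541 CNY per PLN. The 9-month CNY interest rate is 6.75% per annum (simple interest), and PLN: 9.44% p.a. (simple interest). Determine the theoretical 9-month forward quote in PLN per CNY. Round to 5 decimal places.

0.65582

T = 9/12 years.
Growth of 1 CNY over T: 1 + 0.0675×9/12 = 1.050625.
PLN accumulates by 1 + 0.0944×9/12 = 1.070800.
So F = 1.5541 × 1.050625 / 1.070800 = 1.524819 (CNY/PLN).
Invert for PLN per CNY: 1 / 1.524819 = 0.65582.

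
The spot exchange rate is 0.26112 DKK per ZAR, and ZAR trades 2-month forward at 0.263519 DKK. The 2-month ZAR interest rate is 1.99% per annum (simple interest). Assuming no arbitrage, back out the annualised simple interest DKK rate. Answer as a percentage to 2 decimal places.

7.52%

T = 2/12 years.
CIP gives F = S · g_DKK/g_ZAR, so g_DKK/g_ZAR = 0.263519/0.26112 = 1.0091873.
ZAR growth factor: 1 + 0.0199×2/12 = 1.0033167.
That pins the DKK growth at 1.0125345.
(1.0125345 − 1)/T = 0.075207, i.e. 7.52%.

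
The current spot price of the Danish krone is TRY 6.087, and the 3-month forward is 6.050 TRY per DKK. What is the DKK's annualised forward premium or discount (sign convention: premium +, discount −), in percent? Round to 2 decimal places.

-2.43%

T = 3/12 years.
Period premium: (6.050 − 6.087)/6.087 = -0.0060785.
Annualise by dividing by T: -0.0060785 / (3/12) = -0.024314 → -2.43%.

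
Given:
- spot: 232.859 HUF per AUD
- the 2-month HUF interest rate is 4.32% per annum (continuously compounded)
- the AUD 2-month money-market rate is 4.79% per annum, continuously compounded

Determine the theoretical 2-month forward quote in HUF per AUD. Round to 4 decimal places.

232.6767

T = 2/12 years.
HUF growth factor: e^(0.0432×2/12) = 1.007225982.
AUD accumulates by e^(0.0479×2/12) = 1.008015285.
Forward (HUF per AUD) = 232.859 × 1.007225982 / 1.008015285 = 232.676665.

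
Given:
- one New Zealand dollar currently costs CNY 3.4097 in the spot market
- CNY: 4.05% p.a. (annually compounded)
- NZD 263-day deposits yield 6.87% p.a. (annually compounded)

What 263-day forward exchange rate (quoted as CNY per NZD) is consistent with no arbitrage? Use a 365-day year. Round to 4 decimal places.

3.3446

T = 263/365 years.
CNY accumulates by (1 + 0.0405)^(263/365) = 1.0290198.
NZD accumulates by (1 + 0.0687)^(263/365) = 1.0490399.
Forward (CNY per NZD) = 3.4097 × 1.0290198 / 1.0490399 = 3.344629.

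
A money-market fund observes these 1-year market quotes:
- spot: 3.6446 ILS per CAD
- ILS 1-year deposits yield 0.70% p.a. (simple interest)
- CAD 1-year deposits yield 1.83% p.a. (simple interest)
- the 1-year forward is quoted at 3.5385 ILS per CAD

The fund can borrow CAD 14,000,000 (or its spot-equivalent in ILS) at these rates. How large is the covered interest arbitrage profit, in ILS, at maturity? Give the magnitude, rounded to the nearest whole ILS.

ILS 936,007

T = 1 year.
Invest the CAD and cover forward: 14,000,000 × 1.018300 × 3.5385 = ILS 50,445,563.70.
Convert at spot and invest in ILS: 14,000,000 × 3.6446 × 1.007000 = ILS 51,381,570.80.
The quoted forward undervalues CAD, so borrow CAD, convert to ILS at spot, deposit the ILS at 0.70%, and buy CAD forward at 3.5385 to cover the loan.
Profit = 51,381,570.80 − 50,445,563.70 = ILS 936,007.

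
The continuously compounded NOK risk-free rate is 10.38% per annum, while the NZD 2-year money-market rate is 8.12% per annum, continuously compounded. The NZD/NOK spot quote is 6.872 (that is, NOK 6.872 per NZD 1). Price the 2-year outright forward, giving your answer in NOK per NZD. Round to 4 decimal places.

7.1897

T = 2 years.
NOK growth factor: e^(0.1038×2) = 1.2307208.
NZD accumulates by e^(0.0812×2) = 1.1763307.
So F = 6.872 × 1.2307208 / 1.1763307 = 7.189741 (NOK/NZD).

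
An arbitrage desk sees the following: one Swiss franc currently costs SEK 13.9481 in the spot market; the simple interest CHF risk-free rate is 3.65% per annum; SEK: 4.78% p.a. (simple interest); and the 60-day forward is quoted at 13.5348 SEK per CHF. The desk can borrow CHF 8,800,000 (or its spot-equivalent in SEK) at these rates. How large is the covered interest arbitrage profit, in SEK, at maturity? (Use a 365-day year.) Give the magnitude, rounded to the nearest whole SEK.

SEK 3,886,862

T = 60/365 years.
Invest the CHF and cover forward: 8,800,000 × 1.006000 × 13.5348 = SEK 119,820,877.44.
Convert at spot and invest in SEK: 8,800,000 × 13.9481 × 1.00785753425 = SEK 123,707,739.53.
The quoted forward undervalues CHF, so borrow CHF, convert to SEK at spot, deposit the SEK at 4.78%, and buy CHF forward at 13.5348 to cover the loan.
Arbitrage profit = |119,820,877.44 − 123,707,739.53| = SEK 3,886,862.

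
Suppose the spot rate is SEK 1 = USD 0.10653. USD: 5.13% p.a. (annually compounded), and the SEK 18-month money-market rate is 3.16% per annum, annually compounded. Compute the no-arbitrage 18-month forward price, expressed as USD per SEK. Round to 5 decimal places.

T = 18/12 years.
Growth of 1 USD over T: (1 + 0.0513)^(18/12) = 1.0779286.
Growth of 1 SEK over T: (1 + 0.0316)^(18/12) = 1.0477725.
Forward (USD per SEK) = 0.10653 × 1.0779286 / 1.0477725 = 0.1095961.

0.10960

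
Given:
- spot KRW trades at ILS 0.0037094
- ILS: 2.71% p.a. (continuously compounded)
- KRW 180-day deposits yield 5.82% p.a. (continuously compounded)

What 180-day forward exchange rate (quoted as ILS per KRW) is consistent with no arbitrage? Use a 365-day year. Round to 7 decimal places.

T = 180/365 years.
ILS growth factor: e^(0.0271×180/365) = 1.0134541.
KRW accumulates by e^(0.0582×180/365) = 1.0291172.
Forward (ILS per KRW) = 0.0037094 × 1.0134541 / 1.0291172 = 0.003652943.

0.0036529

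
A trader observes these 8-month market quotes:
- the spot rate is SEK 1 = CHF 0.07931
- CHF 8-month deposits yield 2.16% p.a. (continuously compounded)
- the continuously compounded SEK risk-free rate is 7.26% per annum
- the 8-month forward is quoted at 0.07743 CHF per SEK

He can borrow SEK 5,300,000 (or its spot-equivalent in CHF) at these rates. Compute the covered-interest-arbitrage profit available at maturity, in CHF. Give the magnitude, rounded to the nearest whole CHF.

T = 8/12 years.
Route A — deposit SEK, sell forward: 5,300,000 × 1.04959041 × 0.07743 = CHF 430,729.86.
Route B — convert at spot, deposit CHF: 5,300,000 × 0.07931 × 1.01450418 = CHF 426,439.73.
The quoted forward overvalues SEK, so borrow CHF, buy SEK at spot, deposit the SEK at 7.26%, and sell the proceeds forward at 0.07743.
Profit = 430,729.86 − 426,439.73 = CHF 4,290.

CHF 4,290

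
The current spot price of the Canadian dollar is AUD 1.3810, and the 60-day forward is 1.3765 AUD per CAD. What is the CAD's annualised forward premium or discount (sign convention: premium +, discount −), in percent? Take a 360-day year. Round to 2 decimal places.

T = 60/360 years.
(F − S)/S = (1.3765 − 1.381)/1.381 = -0.0032585.
×(1/T) gives -1.96% p.a.

-1.96%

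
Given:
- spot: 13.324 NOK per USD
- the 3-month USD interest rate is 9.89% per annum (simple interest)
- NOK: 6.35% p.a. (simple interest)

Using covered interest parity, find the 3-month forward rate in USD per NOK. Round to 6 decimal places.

0.075706

T = 3/12 years.
NOK growth factor: 1 + 0.0635×3/12 = 1.015875.
Growth of 1 USD over T: 1 + 0.0989×3/12 = 1.024725.
Forward (NOK per USD) = 13.324 × 1.015875 / 1.024725 = 13.20893.
Quoted the other way: 1/13.20893 = 0.075706 USD per NOK.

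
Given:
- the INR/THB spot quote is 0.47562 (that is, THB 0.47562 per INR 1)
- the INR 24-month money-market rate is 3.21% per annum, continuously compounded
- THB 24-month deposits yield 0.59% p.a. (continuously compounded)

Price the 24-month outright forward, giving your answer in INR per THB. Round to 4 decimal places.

T = 2 years.
Growth of 1 THB over T: e^(0.0059×2) = 1.0118699.
Growth of 1 INR over T: e^(0.0321×2) = 1.0663056.
So F = 0.47562 × 1.0118699 / 1.0663056 = 0.4513392 (THB/INR).
Quoted the other way: 1/0.4513392 = 2.2156 INR per THB.

2.2156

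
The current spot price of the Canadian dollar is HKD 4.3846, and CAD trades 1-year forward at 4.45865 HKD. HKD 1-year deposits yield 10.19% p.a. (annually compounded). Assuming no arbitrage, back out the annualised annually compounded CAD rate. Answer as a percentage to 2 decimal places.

T = 1 year.
By CIP, F/S equals the HKD-to-CAD growth ratio: 4.45865/4.3846 = 1.0168887.
The HKD side grows by (1 + 0.1019)^1 = 1.101900.
Hence g_CAD = 1.0835994.
Annualise: 1.0835994^(1/1) − 1 = 0.083599 = 8.36%.

8.36%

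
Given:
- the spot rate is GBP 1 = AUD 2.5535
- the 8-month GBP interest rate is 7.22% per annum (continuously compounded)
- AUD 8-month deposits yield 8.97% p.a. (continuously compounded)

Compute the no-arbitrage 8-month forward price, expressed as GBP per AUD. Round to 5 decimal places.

T = 8/12 years.
Growth of 1 AUD over T: e^(0.0897×8/12) = 1.0616242.
Growth of 1 GBP over T: e^(0.0722×8/12) = 1.0493106.
CIP: F = S · (grow AUD)/(grow GBP) = 2.5535 × 1.0616242/1.0493106 = 2.583465 AUD per GBP.
Quoted the other way: 1/2.583465 = 0.38708 GBP per AUD.

0.38708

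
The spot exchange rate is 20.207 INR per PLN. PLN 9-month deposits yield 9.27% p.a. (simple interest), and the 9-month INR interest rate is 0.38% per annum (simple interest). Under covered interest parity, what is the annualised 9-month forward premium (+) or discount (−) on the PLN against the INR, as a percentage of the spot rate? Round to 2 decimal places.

T = 9/12 years.
F = S · g_INR/g_PLN = 20.207 × 1.002850/1.069525 = 18.947280.
(F − S)/S ÷ T = (18.947280 − 20.207)/20.207/(9/12) = -0.083121 → -8.31%.

-8.31%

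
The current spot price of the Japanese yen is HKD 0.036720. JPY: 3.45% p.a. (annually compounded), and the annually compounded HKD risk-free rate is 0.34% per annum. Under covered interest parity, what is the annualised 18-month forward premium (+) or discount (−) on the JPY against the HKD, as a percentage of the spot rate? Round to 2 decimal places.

T = 18/12 years.
CIP forward (HKD per JPY) = 0.03672 × 1.0051043/1.0521938 = 0.035076646.
Annualised premium = (F − S)/S × (1/T) = (0.035076646 − 0.03672)/0.03672 ÷ (18/12) = -2.98%.

-2.98%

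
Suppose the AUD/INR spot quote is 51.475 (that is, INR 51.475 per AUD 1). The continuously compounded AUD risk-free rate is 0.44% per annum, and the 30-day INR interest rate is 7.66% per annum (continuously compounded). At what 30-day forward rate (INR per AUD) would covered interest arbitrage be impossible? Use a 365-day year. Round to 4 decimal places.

51.7814

T = 30/365 years.
INR accumulates by e^(0.0766×30/365) = 1.00631575.
AUD growth factor: e^(0.0044×30/365) = 1.00036171.
So F = 51.475 × 1.00631575 / 1.00036171 = 51.781373 (INR/AUD).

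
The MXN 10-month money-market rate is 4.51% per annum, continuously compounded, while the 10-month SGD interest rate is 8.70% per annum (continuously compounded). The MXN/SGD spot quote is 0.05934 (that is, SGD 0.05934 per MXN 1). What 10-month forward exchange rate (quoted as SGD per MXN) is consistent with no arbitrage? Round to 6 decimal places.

0.061449

T = 10/12 years.
Growth of 1 SGD over T: e^(0.0870×10/12) = 1.0751928.
MXN growth factor: e^(0.0451×10/12) = 1.0382985.
CIP: F = S · (grow SGD)/(grow MXN) = 0.05934 × 1.0751928/1.0382985 = 0.06144855 SGD per MXN.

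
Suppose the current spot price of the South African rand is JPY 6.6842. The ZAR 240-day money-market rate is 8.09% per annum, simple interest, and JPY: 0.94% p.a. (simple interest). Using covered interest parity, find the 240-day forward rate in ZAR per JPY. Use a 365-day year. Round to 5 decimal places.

T = 240/365 years.
JPY growth factor: 1 + 0.0094×240/365 = 1.0061808.
Growth of 1 ZAR over T: 1 + 0.0809×240/365 = 1.0531945.
CIP: F = S · (grow JPY)/(grow ZAR) = 6.6842 × 1.0061808/1.0531945 = 6.385823 JPY per ZAR.
Quoted the other way: 1/6.385823 = 0.15660 ZAR per JPY.

0.15660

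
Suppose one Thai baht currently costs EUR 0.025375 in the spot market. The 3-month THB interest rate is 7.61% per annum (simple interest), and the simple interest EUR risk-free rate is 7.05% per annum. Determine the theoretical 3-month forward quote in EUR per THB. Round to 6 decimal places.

T = 3/12 years.
EUR growth factor: 1 + 0.0705×3/12 = 1.017625.
THB accumulates by 1 + 0.0761×3/12 = 1.019025.
So F = 0.025375 × 1.017625 / 1.019025 = 0.02534014 (EUR/THB).

0.025340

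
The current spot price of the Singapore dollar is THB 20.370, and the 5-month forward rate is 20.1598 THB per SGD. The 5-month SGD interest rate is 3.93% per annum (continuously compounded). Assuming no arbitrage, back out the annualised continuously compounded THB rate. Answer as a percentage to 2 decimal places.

1.44%

T = 5/12 years.
By CIP, F/S equals the THB-to-SGD growth ratio: 20.1598/20.37 = 0.9896809.
SGD growth factor: e^(0.0393×5/12) = 1.0165098.
Hence g_THB = 1.0060203.
Take logs: ln 1.0060203 / (5/12) = 0.014405, so 1.44%.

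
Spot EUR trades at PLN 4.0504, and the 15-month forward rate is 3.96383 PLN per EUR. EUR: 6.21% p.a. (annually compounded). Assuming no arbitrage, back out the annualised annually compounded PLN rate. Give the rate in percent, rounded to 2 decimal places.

4.39%

T = 15/12 years.
By CIP, F/S equals the PLN-to-EUR growth ratio: 3.96383/4.0504 = 0.9786268.
The EUR side grows by (1 + 0.0621)^(15/12) = 1.0782185.
Hence g_PLN = 1.0551735.
r = 1.0551735^(12/15) − 1 = 0.043900 → 4.39%.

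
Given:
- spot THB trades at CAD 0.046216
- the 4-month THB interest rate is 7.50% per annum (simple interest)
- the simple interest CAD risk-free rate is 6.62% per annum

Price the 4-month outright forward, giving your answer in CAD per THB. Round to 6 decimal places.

0.046084

T = 4/12 years.
CAD growth factor: 1 + 0.0662×4/12 = 1.0220667.
Growth of 1 THB over T: 1 + 0.0750×4/12 = 1.025000.
So F = 0.046216 × 1.0220667 / 1.025000 = 0.04608374 (CAD/THB).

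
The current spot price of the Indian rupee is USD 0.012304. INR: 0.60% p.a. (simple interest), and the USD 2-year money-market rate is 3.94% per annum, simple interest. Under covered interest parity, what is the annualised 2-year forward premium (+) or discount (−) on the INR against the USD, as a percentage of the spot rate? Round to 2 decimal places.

+3.30%

T = 2 years.
No-arbitrage forward: 0.012304 × 1.078800 / 1.012000 = 0.013116161 USD/INR.
Annualised premium = (F − S)/S × (1/T) = (0.013116161 − 0.012304)/0.012304 ÷ 2 = 3.30%.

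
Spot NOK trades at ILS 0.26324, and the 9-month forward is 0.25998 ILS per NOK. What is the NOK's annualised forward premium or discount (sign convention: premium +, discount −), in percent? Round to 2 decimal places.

-1.65%

T = 9/12 years.
(F − S)/S = (0.25998 − 0.26324)/0.26324 = -0.0123841.
Annualise by dividing by T: -0.0123841 / (9/12) = -0.016512 → -1.65%.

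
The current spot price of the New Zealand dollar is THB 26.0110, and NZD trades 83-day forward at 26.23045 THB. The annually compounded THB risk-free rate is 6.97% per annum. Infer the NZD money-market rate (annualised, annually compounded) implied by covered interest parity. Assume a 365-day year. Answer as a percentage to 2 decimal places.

3.09%

T = 83/365 years.
CIP gives F = S · g_THB/g_NZD, so g_THB/g_NZD = 26.23045/26.011 = 1.0084368.
THB growth factor: (1 + 0.0697)^(83/365) = 1.0154396.
So the NZD growth factor = 1.0069442.
Annualise: 1.0069442^(365/83) − 1 = 0.030900 = 3.09%.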